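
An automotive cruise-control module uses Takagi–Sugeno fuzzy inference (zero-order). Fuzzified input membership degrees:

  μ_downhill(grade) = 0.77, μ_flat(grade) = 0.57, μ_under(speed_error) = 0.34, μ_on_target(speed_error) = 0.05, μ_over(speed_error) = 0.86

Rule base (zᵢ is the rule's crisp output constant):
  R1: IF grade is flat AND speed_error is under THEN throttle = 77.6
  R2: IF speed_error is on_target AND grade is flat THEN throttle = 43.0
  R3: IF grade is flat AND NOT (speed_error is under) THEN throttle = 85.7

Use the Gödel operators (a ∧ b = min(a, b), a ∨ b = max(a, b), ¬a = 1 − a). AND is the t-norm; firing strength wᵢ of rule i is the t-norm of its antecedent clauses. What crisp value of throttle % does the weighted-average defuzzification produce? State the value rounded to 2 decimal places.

R1 (z=77.6): flat=0.57, under=0.34; AND[min(a, b)] → w = 0.34
R2 (z=43.0): on_target=0.05, flat=0.57; AND[min(a, b)] → w = 0.05
R3 (z=85.7): flat=0.57, ¬under=1−0.34=0.66; AND[min(a, b)] → w = 0.57
Weighted average = (0.34·77.6 + 0.05·43.0 + 0.57·85.7) / (0.34 + 0.05 + 0.57)
  = 77.3830 / 0.9600 = 80.61

80.61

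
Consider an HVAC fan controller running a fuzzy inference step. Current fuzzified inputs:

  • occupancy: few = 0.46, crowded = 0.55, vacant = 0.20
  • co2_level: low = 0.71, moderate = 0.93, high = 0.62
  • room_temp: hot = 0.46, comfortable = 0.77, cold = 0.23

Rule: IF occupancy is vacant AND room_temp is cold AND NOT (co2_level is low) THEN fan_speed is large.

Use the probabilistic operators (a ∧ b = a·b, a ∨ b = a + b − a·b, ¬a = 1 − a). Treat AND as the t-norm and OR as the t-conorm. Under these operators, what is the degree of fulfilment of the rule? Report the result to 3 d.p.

0.013

firing strength: vacant=0.20, cold=0.23, ¬low=1−0.71=0.29; AND[a·b] → w = 0.0133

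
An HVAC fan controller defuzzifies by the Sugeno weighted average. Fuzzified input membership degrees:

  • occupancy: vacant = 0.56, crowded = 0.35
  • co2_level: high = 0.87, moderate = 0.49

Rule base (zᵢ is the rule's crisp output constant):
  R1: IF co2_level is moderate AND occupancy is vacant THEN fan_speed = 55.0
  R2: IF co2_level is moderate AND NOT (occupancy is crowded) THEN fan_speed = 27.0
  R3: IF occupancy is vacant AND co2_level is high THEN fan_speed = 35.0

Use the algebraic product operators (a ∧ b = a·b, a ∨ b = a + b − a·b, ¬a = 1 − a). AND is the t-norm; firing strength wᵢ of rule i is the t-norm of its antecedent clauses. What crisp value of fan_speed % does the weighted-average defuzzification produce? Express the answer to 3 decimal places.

37.722

R1 (z=55.0): moderate=0.49, vacant=0.56; AND[a·b] → w = 0.2744
R2 (z=27.0): moderate=0.49, ¬crowded=1−0.35=0.65; AND[a·b] → w = 0.3185
R3 (z=35.0): vacant=0.56, high=0.87; AND[a·b] → w = 0.4872
Weighted average = (0.2744·55.0 + 0.3185·27.0 + 0.4872·35.0) / (0.2744 + 0.3185 + 0.4872)
  = 40.7435 / 1.0801 = 37.722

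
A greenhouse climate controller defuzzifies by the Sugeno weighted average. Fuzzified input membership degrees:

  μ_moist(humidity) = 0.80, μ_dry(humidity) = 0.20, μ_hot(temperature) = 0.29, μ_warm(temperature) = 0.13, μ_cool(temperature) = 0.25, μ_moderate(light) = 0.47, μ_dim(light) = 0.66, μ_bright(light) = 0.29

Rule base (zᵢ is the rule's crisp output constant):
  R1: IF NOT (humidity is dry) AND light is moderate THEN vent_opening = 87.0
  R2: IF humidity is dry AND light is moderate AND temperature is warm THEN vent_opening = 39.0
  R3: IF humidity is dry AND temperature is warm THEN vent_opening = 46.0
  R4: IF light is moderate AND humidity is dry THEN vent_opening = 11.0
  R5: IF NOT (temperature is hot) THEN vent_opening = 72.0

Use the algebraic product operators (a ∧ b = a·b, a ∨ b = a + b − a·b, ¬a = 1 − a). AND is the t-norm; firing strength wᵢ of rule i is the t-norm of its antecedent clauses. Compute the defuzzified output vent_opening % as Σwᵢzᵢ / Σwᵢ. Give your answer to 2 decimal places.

71.04

R1 (z=87.0): ¬dry=1−0.20=0.80, moderate=0.47; AND[a·b] → w = 0.3760
R2 (z=39.0): dry=0.20, moderate=0.47, warm=0.13; AND[a·b] → w = 0.0122
R3 (z=46.0): dry=0.20, warm=0.13; AND[a·b] → w = 0.0260
R4 (z=11.0): moderate=0.47, dry=0.20; AND[a·b] → w = 0.0940
R5 (z=72.0): ¬hot=1−0.29=0.71 → w = 0.7100
Weighted average = (0.3760·87.0 + 0.0122·39.0 + 0.0260·46.0 + 0.0940·11.0 + 0.7100·72.0) / (0.3760 + 0.0122 + 0.0260 + 0.0940 + 0.7100)
  = 86.5386 / 1.2182 = 71.04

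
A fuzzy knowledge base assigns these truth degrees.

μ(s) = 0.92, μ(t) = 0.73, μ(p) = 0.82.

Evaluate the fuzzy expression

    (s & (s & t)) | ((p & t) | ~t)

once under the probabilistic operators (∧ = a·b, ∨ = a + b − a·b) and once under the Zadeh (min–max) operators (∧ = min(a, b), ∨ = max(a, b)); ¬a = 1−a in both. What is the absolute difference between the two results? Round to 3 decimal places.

0.158

Under probabilistic:
  s & t = a·b on (0.9200, 0.7300) = 0.6716
  s & (s & t) = a·b on (0.9200, 0.6716) = 0.6179
  p & t = a·b on (0.8200, 0.7300) = 0.5986
  ~t = 1 − 0.7300 = 0.2700
  (p & t) | ~t = a + b − a·b on (0.5986, 0.2700) = 0.7070
  (s & (s & t)) | ((p & t) | ~t) = a + b − a·b on (0.6179, 0.7070) = 0.8880
  → value = 0.8880
Under Zadeh (min–max):
  s & t = min(a, b) on (0.92, 0.73) = 0.73
  s & (s & t) = min(a, b) on (0.92, 0.73) = 0.73
  p & t = min(a, b) on (0.82, 0.73) = 0.73
  ~t = 1 − 0.73 = 0.27
  (p & t) | ~t = max(a, b) on (0.73, 0.27) = 0.73
  (s & (s & t)) | ((p & t) | ~t) = max(a, b) on (0.73, 0.73) = 0.73
  → value = 0.7300
|0.8880 − 0.7300| = 0.158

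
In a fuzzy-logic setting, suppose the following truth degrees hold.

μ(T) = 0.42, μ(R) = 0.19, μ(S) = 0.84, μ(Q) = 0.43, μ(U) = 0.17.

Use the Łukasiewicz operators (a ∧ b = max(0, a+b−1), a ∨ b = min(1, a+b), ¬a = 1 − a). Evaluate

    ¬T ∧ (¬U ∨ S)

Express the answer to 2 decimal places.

¬T = 1 − 0.42 = 0.58
¬U = 1 − 0.17 = 0.83
¬U ∨ S = min(1, a+b) on (0.83, 0.84) = 1.00
¬T ∧ (¬U ∨ S) = max(0, a+b−1) on (0.58, 1.00) = 0.58

0.58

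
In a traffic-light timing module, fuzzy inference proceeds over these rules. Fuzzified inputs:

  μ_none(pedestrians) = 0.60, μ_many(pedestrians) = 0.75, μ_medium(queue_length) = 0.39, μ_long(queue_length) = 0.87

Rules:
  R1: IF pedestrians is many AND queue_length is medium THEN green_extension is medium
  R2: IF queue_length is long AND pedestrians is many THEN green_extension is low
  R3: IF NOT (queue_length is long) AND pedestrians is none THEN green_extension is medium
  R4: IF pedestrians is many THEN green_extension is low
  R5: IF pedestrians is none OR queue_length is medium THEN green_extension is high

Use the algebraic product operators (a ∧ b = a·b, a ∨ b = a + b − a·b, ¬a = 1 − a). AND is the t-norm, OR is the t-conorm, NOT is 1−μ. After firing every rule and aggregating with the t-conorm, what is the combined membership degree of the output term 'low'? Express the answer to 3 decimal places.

R1: many=0.75, medium=0.39; AND[a·b] → w = 0.2925
R2: long=0.87, many=0.75; AND[a·b] → w = 0.6525
R3: ¬long=1−0.87=0.13, none=0.60; AND[a·b] → w = 0.0780
R4: many=0.75 → w = 0.7500
R5: none=0.60, medium=0.39; OR[a + b − a·b] → w = 0.7560
Rules with consequent 'low': {R2, R4} → strengths 0.6525, 0.7500
Aggregate via t-conorm [a + b − a·b]: 0.9131

0.913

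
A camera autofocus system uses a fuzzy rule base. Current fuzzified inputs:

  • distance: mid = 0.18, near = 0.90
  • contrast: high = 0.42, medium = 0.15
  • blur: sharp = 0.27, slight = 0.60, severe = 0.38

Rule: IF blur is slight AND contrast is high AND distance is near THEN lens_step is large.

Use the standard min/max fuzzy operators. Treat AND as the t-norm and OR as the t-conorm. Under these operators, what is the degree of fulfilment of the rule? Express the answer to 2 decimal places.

firing strength: slight=0.60, high=0.42, near=0.90; AND[min(a, b)] → w = 0.42

0.42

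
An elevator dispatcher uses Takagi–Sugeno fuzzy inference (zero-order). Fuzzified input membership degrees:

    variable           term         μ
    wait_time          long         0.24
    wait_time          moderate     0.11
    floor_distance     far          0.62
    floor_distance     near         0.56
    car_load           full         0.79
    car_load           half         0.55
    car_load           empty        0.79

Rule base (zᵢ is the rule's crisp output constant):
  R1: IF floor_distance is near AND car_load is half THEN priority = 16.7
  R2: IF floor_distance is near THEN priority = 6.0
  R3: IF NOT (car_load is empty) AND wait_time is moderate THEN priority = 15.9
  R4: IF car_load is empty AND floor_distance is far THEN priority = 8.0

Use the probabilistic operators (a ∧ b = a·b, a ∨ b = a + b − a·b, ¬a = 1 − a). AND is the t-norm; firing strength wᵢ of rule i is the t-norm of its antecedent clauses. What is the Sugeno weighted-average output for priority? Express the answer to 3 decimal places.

R1 (z=16.7): near=0.56, half=0.55; AND[a·b] → w = 0.3080
R2 (z=6.0): near=0.56 → w = 0.5600
R3 (z=15.9): ¬empty=1−0.79=0.21, moderate=0.11; AND[a·b] → w = 0.0231
R4 (z=8.0): empty=0.79, far=0.62; AND[a·b] → w = 0.4898
Weighted average = (0.3080·16.7 + 0.5600·6.0 + 0.0231·15.9 + 0.4898·8.0) / (0.3080 + 0.5600 + 0.0231 + 0.4898)
  = 12.7893 / 1.3809 = 9.262

9.262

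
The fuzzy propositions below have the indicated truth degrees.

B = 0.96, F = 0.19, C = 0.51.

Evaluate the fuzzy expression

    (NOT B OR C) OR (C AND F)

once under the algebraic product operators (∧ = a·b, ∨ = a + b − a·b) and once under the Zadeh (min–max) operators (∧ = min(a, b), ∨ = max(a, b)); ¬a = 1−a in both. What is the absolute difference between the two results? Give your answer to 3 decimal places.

0.065

Under algebraic product:
  NOT B = 1 − 0.9600 = 0.0400
  NOT B OR C = a + b − a·b on (0.0400, 0.5100) = 0.5296
  C AND F = a·b on (0.5100, 0.1900) = 0.0969
  (NOT B OR C) OR (C AND F) = a + b − a·b on (0.5296, 0.0969) = 0.5752
  → value = 0.5752
Under Zadeh (min–max):
  NOT B = 1 − 0.96 = 0.04
  NOT B OR C = max(a, b) on (0.04, 0.51) = 0.51
  C AND F = min(a, b) on (0.51, 0.19) = 0.19
  (NOT B OR C) OR (C AND F) = max(a, b) on (0.51, 0.19) = 0.51
  → value = 0.5100
|0.5752 − 0.5100| = 0.065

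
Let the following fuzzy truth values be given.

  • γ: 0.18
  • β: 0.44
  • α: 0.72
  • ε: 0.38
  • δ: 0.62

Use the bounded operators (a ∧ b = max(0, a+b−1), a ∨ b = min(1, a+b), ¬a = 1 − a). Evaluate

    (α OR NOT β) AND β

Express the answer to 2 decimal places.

NOT β = 1 − 0.44 = 0.56
α OR NOT β = min(1, a+b) on (0.72, 0.56) = 1.00
(α OR NOT β) AND β = max(0, a+b−1) on (1.00, 0.44) = 0.44

0.44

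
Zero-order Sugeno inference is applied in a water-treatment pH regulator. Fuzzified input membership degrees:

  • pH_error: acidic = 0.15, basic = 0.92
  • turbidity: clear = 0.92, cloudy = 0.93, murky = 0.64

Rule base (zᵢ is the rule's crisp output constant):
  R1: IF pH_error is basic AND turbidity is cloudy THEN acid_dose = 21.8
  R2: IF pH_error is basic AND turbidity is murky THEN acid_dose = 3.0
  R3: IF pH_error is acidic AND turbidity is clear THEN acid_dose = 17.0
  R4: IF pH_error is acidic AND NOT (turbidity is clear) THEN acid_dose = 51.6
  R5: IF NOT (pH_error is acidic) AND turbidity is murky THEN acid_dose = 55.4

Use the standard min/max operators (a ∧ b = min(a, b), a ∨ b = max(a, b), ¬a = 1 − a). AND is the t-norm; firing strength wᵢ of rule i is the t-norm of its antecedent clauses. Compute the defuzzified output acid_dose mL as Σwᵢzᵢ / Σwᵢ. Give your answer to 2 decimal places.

R1 (z=21.8): basic=0.92, cloudy=0.93; AND[min(a, b)] → w = 0.92
R2 (z=3.0): basic=0.92, murky=0.64; AND[min(a, b)] → w = 0.64
R3 (z=17.0): acidic=0.15, clear=0.92; AND[min(a, b)] → w = 0.15
R4 (z=51.6): acidic=0.15, ¬clear=1−0.92=0.08; AND[min(a, b)] → w = 0.08
R5 (z=55.4): ¬acidic=1−0.15=0.85, murky=0.64; AND[min(a, b)] → w = 0.64
Weighted average = (0.92·21.8 + 0.64·3.0 + 0.15·17.0 + 0.08·51.6 + 0.64·55.4) / (0.92 + 0.64 + 0.15 + 0.08 + 0.64)
  = 64.1100 / 2.4300 = 26.38

26.38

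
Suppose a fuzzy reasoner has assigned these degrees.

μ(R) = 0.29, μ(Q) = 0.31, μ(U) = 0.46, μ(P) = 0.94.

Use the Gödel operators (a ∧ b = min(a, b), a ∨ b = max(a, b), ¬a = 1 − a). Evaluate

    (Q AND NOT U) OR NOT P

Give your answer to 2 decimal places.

NOT U = 1 − 0.46 = 0.54
Q AND NOT U = min(a, b) on (0.31, 0.54) = 0.31
NOT P = 1 − 0.94 = 0.06
(Q AND NOT U) OR NOT P = max(a, b) on (0.31, 0.06) = 0.31

0.31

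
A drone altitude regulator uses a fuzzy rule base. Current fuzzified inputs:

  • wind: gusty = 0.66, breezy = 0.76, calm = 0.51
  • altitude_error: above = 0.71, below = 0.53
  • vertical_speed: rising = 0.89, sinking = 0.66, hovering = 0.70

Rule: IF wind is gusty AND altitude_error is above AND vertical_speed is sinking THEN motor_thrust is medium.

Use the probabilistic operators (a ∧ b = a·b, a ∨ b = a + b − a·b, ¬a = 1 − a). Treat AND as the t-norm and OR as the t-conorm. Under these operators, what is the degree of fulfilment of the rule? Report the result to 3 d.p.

0.309

firing strength: gusty=0.66, above=0.71, sinking=0.66; AND[a·b] → w = 0.3093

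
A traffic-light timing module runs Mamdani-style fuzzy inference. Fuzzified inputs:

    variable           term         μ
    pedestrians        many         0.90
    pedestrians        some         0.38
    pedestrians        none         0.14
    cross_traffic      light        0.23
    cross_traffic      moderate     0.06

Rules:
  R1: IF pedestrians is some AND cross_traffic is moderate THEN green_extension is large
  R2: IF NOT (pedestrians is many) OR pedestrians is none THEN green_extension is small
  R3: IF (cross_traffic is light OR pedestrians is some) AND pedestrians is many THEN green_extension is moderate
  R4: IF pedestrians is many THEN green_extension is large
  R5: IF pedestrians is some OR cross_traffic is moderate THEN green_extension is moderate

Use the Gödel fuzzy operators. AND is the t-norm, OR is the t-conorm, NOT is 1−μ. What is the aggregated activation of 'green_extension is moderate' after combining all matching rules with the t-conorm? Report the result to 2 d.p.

0.38

R1: some=0.38, moderate=0.06; AND[min(a, b)] → w = 0.06
R2: ¬many=1−0.90=0.10, none=0.14; OR[max(a, b)] → w = 0.14
R3: (light=0.23 OR some=0.38) = 0.38; AND[min(a, b)] with many=0.90 → w = 0.38
R4: many=0.90 → w = 0.90
R5: some=0.38, moderate=0.06; OR[max(a, b)] → w = 0.38
Rules with consequent 'moderate': {R3, R5} → strengths 0.38, 0.38
Aggregate via t-conorm [max(a, b)]: 0.38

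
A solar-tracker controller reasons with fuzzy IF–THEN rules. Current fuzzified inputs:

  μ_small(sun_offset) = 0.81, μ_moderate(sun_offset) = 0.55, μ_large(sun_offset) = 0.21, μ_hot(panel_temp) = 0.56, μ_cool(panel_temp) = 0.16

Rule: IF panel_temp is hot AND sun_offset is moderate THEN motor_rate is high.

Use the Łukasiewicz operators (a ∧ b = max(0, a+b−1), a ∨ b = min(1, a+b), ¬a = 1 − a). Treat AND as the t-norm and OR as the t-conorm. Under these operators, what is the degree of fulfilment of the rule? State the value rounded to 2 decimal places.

firing strength: hot=0.56, moderate=0.55; AND[max(0, a+b−1)] → w = 0.11

0.11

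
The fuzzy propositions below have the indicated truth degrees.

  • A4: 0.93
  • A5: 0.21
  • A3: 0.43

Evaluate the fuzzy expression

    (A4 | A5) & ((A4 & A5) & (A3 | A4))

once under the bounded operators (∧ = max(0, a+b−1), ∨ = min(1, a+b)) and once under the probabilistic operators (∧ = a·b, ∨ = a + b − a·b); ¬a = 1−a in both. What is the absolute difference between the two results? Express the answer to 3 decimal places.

Under bounded:
  A4 | A5 = min(1, a+b) on (0.93, 0.21) = 1.00
  A4 & A5 = max(0, a+b−1) on (0.93, 0.21) = 0.14
  A3 | A4 = min(1, a+b) on (0.43, 0.93) = 1.00
  (A4 & A5) & (A3 | A4) = max(0, a+b−1) on (0.14, 1.00) = 0.14
  (A4 | A5) & ((A4 & A5) & (A3 | A4)) = max(0, a+b−1) on (1.00, 0.14) = 0.14
  → value = 0.1400
Under probabilistic:
  A4 | A5 = a + b − a·b on (0.9300, 0.2100) = 0.9447
  A4 & A5 = a·b on (0.9300, 0.2100) = 0.1953
  A3 | A4 = a + b − a·b on (0.4300, 0.9300) = 0.9601
  (A4 & A5) & (A3 | A4) = a·b on (0.1953, 0.9601) = 0.1875
  (A4 | A5) & ((A4 & A5) & (A3 | A4)) = a·b on (0.9447, 0.1875) = 0.1771
  → value = 0.1771
|0.1400 − 0.1771| = 0.037

0.037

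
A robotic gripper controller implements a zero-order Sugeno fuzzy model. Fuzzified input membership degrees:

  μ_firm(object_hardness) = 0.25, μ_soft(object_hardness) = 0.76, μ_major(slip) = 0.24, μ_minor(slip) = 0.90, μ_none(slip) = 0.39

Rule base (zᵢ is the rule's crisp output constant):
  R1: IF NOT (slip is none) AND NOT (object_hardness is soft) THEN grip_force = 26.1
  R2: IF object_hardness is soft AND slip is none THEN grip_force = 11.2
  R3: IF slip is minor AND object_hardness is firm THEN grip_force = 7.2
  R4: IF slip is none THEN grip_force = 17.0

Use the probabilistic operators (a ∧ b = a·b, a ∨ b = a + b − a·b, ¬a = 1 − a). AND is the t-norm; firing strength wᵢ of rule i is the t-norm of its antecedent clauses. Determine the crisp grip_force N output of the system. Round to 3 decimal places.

R1 (z=26.1): ¬none=1−0.39=0.61, ¬soft=1−0.76=0.24; AND[a·b] → w = 0.1464
R2 (z=11.2): soft=0.76, none=0.39; AND[a·b] → w = 0.2964
R3 (z=7.2): minor=0.90, firm=0.25; AND[a·b] → w = 0.2250
R4 (z=17.0): none=0.39 → w = 0.3900
Weighted average = (0.1464·26.1 + 0.2964·11.2 + 0.2250·7.2 + 0.3900·17.0) / (0.1464 + 0.2964 + 0.2250 + 0.3900)
  = 15.3907 / 1.0578 = 14.550

14.550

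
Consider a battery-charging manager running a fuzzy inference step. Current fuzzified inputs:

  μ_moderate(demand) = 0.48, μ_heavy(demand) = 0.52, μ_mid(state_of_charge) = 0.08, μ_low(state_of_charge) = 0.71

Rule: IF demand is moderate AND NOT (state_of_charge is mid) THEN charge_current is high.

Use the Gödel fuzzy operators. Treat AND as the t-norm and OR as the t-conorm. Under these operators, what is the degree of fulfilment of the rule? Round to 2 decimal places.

0.48

firing strength: moderate=0.48, ¬mid=1−0.08=0.92; AND[min(a, b)] → w = 0.48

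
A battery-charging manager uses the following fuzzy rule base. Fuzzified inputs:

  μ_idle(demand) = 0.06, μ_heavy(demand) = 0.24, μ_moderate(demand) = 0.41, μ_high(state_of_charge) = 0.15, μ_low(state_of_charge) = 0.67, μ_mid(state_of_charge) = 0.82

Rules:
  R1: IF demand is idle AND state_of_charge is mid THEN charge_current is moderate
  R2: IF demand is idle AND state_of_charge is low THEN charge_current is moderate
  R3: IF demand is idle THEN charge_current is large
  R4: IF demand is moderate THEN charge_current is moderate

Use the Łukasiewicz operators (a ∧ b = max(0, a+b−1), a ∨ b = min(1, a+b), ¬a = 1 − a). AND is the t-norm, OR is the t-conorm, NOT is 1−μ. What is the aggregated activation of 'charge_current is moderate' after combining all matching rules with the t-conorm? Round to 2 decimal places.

R1: idle=0.06, mid=0.82; AND[max(0, a+b−1)] → w = 0.00
R2: idle=0.06, low=0.67; AND[max(0, a+b−1)] → w = 0.00
R3: idle=0.06 → w = 0.06
R4: moderate=0.41 → w = 0.41
Rules with consequent 'moderate': {R1, R2, R4} → strengths 0.00, 0.00, 0.41
Aggregate via t-conorm [min(1, a+b)]: 0.41

0.41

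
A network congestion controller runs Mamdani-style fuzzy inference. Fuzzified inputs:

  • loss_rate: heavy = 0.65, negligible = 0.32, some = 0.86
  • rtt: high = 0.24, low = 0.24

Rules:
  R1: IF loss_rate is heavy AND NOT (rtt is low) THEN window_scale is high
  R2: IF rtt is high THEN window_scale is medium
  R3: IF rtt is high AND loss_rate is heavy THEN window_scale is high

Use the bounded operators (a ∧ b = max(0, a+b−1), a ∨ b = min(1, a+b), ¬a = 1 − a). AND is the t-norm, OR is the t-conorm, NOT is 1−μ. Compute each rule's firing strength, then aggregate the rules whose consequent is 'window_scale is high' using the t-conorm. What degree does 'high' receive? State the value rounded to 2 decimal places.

0.41

R1: heavy=0.65, ¬low=1−0.24=0.76; AND[max(0, a+b−1)] → w = 0.41
R2: high=0.24 → w = 0.24
R3: high=0.24, heavy=0.65; AND[max(0, a+b−1)] → w = 0.00
Rules with consequent 'high': {R1, R3} → strengths 0.41, 0.00
Aggregate via t-conorm [min(1, a+b)]: 0.41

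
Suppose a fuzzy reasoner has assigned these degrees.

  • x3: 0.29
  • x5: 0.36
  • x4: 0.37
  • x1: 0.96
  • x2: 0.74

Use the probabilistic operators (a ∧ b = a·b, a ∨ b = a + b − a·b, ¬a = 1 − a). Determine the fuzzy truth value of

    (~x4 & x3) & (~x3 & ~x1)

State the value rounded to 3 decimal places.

0.005

~x4 = 1 − 0.3700 = 0.6300
~x4 & x3 = a·b on (0.6300, 0.2900) = 0.1827
~x3 = 1 − 0.2900 = 0.7100
~x1 = 1 − 0.9600 = 0.0400
~x3 & ~x1 = a·b on (0.7100, 0.0400) = 0.0284
(~x4 & x3) & (~x3 & ~x1) = a·b on (0.1827, 0.0284) = 0.0052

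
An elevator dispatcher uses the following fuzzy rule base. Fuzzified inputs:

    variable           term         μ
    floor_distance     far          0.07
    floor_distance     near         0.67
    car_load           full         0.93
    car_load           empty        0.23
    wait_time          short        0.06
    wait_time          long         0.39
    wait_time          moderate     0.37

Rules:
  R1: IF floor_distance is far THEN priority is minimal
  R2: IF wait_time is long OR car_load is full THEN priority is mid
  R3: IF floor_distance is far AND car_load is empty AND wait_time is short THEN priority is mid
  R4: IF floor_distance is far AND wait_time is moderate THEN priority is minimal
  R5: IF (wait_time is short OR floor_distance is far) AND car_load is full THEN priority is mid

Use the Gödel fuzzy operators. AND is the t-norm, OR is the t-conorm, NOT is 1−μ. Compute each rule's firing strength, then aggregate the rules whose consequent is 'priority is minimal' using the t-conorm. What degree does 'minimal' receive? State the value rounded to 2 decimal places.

R1: far=0.07 → w = 0.07
R2: long=0.39, full=0.93; OR[max(a, b)] → w = 0.93
R3: far=0.07, empty=0.23, short=0.06; AND[min(a, b)] → w = 0.06
R4: far=0.07, moderate=0.37; AND[min(a, b)] → w = 0.07
R5: (short=0.06 OR far=0.07) = 0.07; AND[min(a, b)] with full=0.93 → w = 0.07
Rules with consequent 'minimal': {R1, R4} → strengths 0.07, 0.07
Aggregate via t-conorm [max(a, b)]: 0.07

0.07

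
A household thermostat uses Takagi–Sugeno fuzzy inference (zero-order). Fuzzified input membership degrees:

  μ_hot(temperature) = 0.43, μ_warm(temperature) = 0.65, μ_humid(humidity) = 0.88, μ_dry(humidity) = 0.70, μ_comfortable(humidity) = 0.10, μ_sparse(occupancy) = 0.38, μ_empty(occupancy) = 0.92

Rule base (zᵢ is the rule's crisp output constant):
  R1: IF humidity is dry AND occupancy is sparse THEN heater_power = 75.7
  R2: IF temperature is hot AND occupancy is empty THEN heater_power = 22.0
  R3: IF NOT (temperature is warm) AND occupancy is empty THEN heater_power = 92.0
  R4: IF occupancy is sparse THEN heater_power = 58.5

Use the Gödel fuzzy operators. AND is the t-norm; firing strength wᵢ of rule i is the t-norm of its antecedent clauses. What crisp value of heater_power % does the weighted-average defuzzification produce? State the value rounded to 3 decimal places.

R1 (z=75.7): dry=0.70, sparse=0.38; AND[min(a, b)] → w = 0.38
R2 (z=22.0): hot=0.43, empty=0.92; AND[min(a, b)] → w = 0.43
R3 (z=92.0): ¬warm=1−0.65=0.35, empty=0.92; AND[min(a, b)] → w = 0.35
R4 (z=58.5): sparse=0.38 → w = 0.38
Weighted average = (0.38·75.7 + 0.43·22.0 + 0.35·92.0 + 0.38·58.5) / (0.38 + 0.43 + 0.35 + 0.38)
  = 92.6560 / 1.5400 = 60.166

60.166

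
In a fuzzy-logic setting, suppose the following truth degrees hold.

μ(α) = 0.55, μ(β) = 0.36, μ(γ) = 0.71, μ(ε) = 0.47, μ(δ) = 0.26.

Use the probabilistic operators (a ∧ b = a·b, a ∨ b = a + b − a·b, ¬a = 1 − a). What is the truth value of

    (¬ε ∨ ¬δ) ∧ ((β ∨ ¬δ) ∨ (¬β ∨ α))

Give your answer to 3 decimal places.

¬ε = 1 − 0.4700 = 0.5300
¬δ = 1 − 0.2600 = 0.7400
¬ε ∨ ¬δ = a + b − a·b on (0.5300, 0.7400) = 0.8778
¬δ = 1 − 0.2600 = 0.7400
β ∨ ¬δ = a + b − a·b on (0.3600, 0.7400) = 0.8336
¬β = 1 − 0.3600 = 0.6400
¬β ∨ α = a + b − a·b on (0.6400, 0.5500) = 0.8380
(β ∨ ¬δ) ∨ (¬β ∨ α) = a + b − a·b on (0.8336, 0.8380) = 0.9730
(¬ε ∨ ¬δ) ∧ ((β ∨ ¬δ) ∨ (¬β ∨ α)) = a·b on (0.8778, 0.9730) = 0.8541

0.854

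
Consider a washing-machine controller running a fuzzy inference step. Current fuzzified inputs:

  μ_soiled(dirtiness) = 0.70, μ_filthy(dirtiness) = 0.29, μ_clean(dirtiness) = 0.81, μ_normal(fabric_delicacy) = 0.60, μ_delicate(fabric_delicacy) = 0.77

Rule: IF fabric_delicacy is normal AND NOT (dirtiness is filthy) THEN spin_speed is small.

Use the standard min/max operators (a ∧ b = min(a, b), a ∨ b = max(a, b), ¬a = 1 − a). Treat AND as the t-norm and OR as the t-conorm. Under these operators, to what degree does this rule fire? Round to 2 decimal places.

0.60

firing strength: normal=0.60, ¬filthy=1−0.29=0.71; AND[min(a, b)] → w = 0.60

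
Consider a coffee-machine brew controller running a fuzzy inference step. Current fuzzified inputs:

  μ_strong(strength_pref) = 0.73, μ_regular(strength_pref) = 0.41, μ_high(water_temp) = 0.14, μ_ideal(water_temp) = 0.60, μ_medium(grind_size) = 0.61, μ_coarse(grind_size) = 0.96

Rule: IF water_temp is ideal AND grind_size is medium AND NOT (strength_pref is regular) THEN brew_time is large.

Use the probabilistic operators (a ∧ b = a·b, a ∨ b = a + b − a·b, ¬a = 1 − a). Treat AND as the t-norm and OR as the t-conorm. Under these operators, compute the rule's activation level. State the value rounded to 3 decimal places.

firing strength: ideal=0.60, medium=0.61, ¬regular=1−0.41=0.59; AND[a·b] → w = 0.2159

0.216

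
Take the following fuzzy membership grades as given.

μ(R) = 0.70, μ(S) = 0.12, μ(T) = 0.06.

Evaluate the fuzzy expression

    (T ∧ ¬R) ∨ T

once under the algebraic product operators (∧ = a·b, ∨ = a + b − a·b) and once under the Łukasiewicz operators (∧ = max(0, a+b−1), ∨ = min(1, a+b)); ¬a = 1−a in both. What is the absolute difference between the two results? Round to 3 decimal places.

Under algebraic product:
  ¬R = 1 − 0.7000 = 0.3000
  T ∧ ¬R = a·b on (0.0600, 0.3000) = 0.0180
  (T ∧ ¬R) ∨ T = a + b − a·b on (0.0180, 0.0600) = 0.0769
  → value = 0.0769
Under Łukasiewicz:
  ¬R = 1 − 0.70 = 0.30
  T ∧ ¬R = max(0, a+b−1) on (0.06, 0.30) = 0.00
  (T ∧ ¬R) ∨ T = min(1, a+b) on (0.00, 0.06) = 0.06
  → value = 0.0600
|0.0769 − 0.0600| = 0.017

0.017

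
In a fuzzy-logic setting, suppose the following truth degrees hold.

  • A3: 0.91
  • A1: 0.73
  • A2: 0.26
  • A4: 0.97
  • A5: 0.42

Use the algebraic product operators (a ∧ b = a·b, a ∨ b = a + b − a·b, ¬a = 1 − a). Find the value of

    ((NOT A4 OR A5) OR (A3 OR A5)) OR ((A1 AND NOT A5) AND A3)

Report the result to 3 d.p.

NOT A4 = 1 − 0.9700 = 0.0300
NOT A4 OR A5 = a + b − a·b on (0.0300, 0.4200) = 0.4374
A3 OR A5 = a + b − a·b on (0.9100, 0.4200) = 0.9478
(NOT A4 OR A5) OR (A3 OR A5) = a + b − a·b on (0.4374, 0.9478) = 0.9706
NOT A5 = 1 − 0.4200 = 0.5800
A1 AND NOT A5 = a·b on (0.7300, 0.5800) = 0.4234
(A1 AND NOT A5) AND A3 = a·b on (0.4234, 0.9100) = 0.3853
((NOT A4 OR A5) OR (A3 OR A5)) OR ((A1 AND NOT A5) AND A3) = a + b − a·b on (0.9706, 0.3853) = 0.9819

0.982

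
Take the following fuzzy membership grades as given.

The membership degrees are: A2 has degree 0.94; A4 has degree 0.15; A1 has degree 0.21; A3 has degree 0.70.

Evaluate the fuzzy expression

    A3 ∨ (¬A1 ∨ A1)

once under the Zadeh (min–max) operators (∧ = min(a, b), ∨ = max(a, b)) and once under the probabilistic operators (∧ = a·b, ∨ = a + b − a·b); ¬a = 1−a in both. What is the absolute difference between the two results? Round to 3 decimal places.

0.160

Under Zadeh (min–max):
  ¬A1 = 1 − 0.21 = 0.79
  ¬A1 ∨ A1 = max(a, b) on (0.79, 0.21) = 0.79
  A3 ∨ (¬A1 ∨ A1) = max(a, b) on (0.70, 0.79) = 0.79
  → value = 0.7900
Under probabilistic:
  ¬A1 = 1 − 0.2100 = 0.7900
  ¬A1 ∨ A1 = a + b − a·b on (0.7900, 0.2100) = 0.8341
  A3 ∨ (¬A1 ∨ A1) = a + b − a·b on (0.7000, 0.8341) = 0.9502
  → value = 0.9502
|0.7900 − 0.9502| = 0.160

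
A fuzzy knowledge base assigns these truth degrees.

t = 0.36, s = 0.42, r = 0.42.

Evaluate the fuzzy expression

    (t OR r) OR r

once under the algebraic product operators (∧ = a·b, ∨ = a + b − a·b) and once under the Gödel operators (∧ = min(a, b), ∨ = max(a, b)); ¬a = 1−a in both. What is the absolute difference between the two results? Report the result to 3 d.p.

Under algebraic product:
  t OR r = a + b − a·b on (0.3600, 0.4200) = 0.6288
  (t OR r) OR r = a + b − a·b on (0.6288, 0.4200) = 0.7847
  → value = 0.7847
Under Gödel:
  t OR r = max(a, b) on (0.36, 0.42) = 0.42
  (t OR r) OR r = max(a, b) on (0.42, 0.42) = 0.42
  → value = 0.4200
|0.7847 − 0.4200| = 0.365

0.365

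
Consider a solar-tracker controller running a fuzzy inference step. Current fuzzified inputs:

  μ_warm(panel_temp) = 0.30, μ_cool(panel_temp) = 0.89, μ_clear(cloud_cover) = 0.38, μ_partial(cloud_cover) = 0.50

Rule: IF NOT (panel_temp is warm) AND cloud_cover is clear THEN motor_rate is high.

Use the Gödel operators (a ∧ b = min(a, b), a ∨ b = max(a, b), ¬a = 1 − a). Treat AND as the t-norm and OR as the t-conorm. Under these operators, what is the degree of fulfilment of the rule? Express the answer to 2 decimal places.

0.38

firing strength: ¬warm=1−0.30=0.70, clear=0.38; AND[min(a, b)] → w = 0.38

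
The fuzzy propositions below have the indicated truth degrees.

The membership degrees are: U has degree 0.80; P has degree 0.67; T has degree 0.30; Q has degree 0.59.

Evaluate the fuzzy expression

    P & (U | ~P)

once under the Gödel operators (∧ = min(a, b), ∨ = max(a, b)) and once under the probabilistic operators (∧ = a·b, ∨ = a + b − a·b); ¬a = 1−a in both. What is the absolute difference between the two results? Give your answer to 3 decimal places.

0.090

Under Gödel:
  ~P = 1 − 0.67 = 0.33
  U | ~P = max(a, b) on (0.80, 0.33) = 0.80
  P & (U | ~P) = min(a, b) on (0.67, 0.80) = 0.67
  → value = 0.6700
Under probabilistic:
  ~P = 1 − 0.6700 = 0.3300
  U | ~P = a + b − a·b on (0.8000, 0.3300) = 0.8660
  P & (U | ~P) = a·b on (0.6700, 0.8660) = 0.5802
  → value = 0.5802
|0.6700 − 0.5802| = 0.090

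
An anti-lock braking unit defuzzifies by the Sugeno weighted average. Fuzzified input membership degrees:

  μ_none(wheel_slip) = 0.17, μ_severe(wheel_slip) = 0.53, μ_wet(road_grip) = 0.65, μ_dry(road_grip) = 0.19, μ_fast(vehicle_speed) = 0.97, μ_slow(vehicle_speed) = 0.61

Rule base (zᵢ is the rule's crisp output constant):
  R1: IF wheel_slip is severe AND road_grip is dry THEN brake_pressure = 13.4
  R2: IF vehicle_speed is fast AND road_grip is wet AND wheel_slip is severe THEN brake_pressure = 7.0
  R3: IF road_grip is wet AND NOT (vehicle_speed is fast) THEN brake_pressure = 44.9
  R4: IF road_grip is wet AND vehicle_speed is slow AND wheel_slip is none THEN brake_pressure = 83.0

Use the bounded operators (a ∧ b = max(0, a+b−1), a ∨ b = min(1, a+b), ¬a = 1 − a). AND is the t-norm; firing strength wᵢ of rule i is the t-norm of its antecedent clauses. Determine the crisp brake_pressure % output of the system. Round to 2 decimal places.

R1 (z=13.4): severe=0.53, dry=0.19; AND[max(0, a+b−1)] → w = 0.00
R2 (z=7.0): fast=0.97, wet=0.65, severe=0.53; AND[max(0, a+b−1)] → w = 0.15
R3 (z=44.9): wet=0.65, ¬fast=1−0.97=0.03; AND[max(0, a+b−1)] → w = 0.00
R4 (z=83.0): wet=0.65, slow=0.61, none=0.17; AND[max(0, a+b−1)] → w = 0.00
Weighted average = (0.00·13.4 + 0.15·7.0 + 0.00·44.9 + 0.00·83.0) / (0.00 + 0.15 + 0.00 + 0.00)
  = 1.0500 / 0.1500 = 7.00

7.00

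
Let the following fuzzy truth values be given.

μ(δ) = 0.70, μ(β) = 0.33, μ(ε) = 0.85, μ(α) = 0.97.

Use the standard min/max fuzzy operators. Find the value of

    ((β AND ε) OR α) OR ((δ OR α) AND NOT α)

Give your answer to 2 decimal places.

0.97

β AND ε = min(a, b) on (0.33, 0.85) = 0.33
(β AND ε) OR α = max(a, b) on (0.33, 0.97) = 0.97
δ OR α = max(a, b) on (0.70, 0.97) = 0.97
NOT α = 1 − 0.97 = 0.03
(δ OR α) AND NOT α = min(a, b) on (0.97, 0.03) = 0.03
((β AND ε) OR α) OR ((δ OR α) AND NOT α) = max(a, b) on (0.97, 0.03) = 0.97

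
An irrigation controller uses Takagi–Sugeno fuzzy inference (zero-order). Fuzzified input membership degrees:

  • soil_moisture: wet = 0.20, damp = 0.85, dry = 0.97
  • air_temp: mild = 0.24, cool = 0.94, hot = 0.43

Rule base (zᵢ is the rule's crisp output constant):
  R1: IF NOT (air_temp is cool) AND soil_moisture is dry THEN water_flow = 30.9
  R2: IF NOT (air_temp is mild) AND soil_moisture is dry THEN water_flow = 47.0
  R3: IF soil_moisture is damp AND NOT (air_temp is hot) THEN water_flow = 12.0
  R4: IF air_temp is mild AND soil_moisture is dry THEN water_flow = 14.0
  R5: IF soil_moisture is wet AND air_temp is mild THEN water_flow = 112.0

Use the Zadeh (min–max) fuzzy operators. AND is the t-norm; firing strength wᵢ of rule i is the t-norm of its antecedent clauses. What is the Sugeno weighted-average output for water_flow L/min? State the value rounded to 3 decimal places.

38.346

R1 (z=30.9): ¬cool=1−0.94=0.06, dry=0.97; AND[min(a, b)] → w = 0.06
R2 (z=47.0): ¬mild=1−0.24=0.76, dry=0.97; AND[min(a, b)] → w = 0.76
R3 (z=12.0): damp=0.85, ¬hot=1−0.43=0.57; AND[min(a, b)] → w = 0.57
R4 (z=14.0): mild=0.24, dry=0.97; AND[min(a, b)] → w = 0.24
R5 (z=112.0): wet=0.20, mild=0.24; AND[min(a, b)] → w = 0.20
Weighted average = (0.06·30.9 + 0.76·47.0 + 0.57·12.0 + 0.24·14.0 + 0.20·112.0) / (0.06 + 0.76 + 0.57 + 0.24 + 0.20)
  = 70.1740 / 1.8300 = 38.346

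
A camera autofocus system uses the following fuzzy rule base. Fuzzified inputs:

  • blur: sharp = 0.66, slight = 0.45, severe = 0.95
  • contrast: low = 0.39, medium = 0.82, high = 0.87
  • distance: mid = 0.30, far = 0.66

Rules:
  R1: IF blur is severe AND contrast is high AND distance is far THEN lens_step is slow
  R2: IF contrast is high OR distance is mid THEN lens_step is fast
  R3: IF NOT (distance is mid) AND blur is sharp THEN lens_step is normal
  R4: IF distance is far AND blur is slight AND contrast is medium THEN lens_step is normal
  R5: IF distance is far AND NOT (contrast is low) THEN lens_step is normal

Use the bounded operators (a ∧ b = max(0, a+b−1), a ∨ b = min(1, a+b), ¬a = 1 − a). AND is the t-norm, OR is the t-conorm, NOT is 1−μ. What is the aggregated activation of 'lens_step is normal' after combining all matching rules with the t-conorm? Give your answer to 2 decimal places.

0.63

R1: severe=0.95, high=0.87, far=0.66; AND[max(0, a+b−1)] → w = 0.48
R2: high=0.87, mid=0.30; OR[min(1, a+b)] → w = 1.00
R3: ¬mid=1−0.30=0.70, sharp=0.66; AND[max(0, a+b−1)] → w = 0.36
R4: far=0.66, slight=0.45, medium=0.82; AND[max(0, a+b−1)] → w = 0.00
R5: far=0.66, ¬low=1−0.39=0.61; AND[max(0, a+b−1)] → w = 0.27
Rules with consequent 'normal': {R3, R4, R5} → strengths 0.36, 0.00, 0.27
Aggregate via t-conorm [min(1, a+b)]: 0.63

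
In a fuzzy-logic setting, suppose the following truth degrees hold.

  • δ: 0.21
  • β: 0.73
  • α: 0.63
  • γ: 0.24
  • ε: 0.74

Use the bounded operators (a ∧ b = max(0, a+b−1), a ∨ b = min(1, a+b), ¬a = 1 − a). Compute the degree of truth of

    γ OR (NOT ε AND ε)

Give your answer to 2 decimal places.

NOT ε = 1 − 0.74 = 0.26
NOT ε AND ε = max(0, a+b−1) on (0.26, 0.74) = 0.00
γ OR (NOT ε AND ε) = min(1, a+b) on (0.24, 0.00) = 0.24

0.24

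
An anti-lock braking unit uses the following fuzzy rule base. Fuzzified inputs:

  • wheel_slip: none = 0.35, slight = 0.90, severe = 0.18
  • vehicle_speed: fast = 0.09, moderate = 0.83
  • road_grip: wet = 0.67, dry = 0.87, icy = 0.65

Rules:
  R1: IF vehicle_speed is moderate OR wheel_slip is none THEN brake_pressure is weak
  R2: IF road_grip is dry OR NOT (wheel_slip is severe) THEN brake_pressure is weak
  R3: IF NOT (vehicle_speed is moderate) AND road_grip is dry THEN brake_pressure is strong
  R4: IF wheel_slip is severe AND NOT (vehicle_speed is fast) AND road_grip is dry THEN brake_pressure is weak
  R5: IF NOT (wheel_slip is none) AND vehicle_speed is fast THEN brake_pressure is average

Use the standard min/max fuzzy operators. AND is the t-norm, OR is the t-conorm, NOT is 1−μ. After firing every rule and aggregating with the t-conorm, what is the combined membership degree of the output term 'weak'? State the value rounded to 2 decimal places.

0.87

R1: moderate=0.83, none=0.35; OR[max(a, b)] → w = 0.83
R2: dry=0.87, ¬severe=1−0.18=0.82; OR[max(a, b)] → w = 0.87
R3: ¬moderate=1−0.83=0.17, dry=0.87; AND[min(a, b)] → w = 0.17
R4: severe=0.18, ¬fast=1−0.09=0.91, dry=0.87; AND[min(a, b)] → w = 0.18
R5: ¬none=1−0.35=0.65, fast=0.09; AND[min(a, b)] → w = 0.09
Rules with consequent 'weak': {R1, R2, R4} → strengths 0.83, 0.87, 0.18
Aggregate via t-conorm [max(a, b)]: 0.87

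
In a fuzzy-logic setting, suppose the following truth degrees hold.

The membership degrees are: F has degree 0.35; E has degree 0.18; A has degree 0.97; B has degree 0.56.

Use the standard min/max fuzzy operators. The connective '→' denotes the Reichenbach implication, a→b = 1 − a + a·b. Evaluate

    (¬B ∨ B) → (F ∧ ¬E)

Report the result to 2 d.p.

0.64

¬B = 1 − 0.56 = 0.44
¬B ∨ B = max(a, b) on (0.44, 0.56) = 0.56
¬E = 1 − 0.18 = 0.82
F ∧ ¬E = min(a, b) on (0.35, 0.82) = 0.35
(¬B ∨ B) → (F ∧ ¬E)  [Reichenbach: 1 − a + a·b] with a=0.56, b=0.35 → 0.64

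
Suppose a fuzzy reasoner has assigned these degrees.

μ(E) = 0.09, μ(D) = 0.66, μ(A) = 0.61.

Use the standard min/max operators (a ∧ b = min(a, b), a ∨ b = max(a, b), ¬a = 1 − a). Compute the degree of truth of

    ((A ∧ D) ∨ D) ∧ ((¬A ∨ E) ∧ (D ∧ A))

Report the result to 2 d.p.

0.39

A ∧ D = min(a, b) on (0.61, 0.66) = 0.61
(A ∧ D) ∨ D = max(a, b) on (0.61, 0.66) = 0.66
¬A = 1 − 0.61 = 0.39
¬A ∨ E = max(a, b) on (0.39, 0.09) = 0.39
D ∧ A = min(a, b) on (0.66, 0.61) = 0.61
(¬A ∨ E) ∧ (D ∧ A) = min(a, b) on (0.39, 0.61) = 0.39
((A ∧ D) ∨ D) ∧ ((¬A ∨ E) ∧ (D ∧ A)) = min(a, b) on (0.66, 0.39) = 0.39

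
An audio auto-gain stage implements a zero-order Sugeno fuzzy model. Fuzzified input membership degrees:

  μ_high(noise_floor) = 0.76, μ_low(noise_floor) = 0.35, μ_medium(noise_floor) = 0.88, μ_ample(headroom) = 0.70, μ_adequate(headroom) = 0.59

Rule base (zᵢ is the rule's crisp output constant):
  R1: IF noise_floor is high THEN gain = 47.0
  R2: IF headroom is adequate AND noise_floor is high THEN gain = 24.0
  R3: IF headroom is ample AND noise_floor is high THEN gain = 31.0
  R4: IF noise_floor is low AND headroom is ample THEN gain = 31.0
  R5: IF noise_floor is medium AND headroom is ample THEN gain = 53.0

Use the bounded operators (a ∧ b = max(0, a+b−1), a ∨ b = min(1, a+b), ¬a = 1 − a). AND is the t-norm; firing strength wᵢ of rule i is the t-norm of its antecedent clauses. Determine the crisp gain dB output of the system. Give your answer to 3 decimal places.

41.214

R1 (z=47.0): high=0.76 → w = 0.76
R2 (z=24.0): adequate=0.59, high=0.76; AND[max(0, a+b−1)] → w = 0.35
R3 (z=31.0): ample=0.70, high=0.76; AND[max(0, a+b−1)] → w = 0.46
R4 (z=31.0): low=0.35, ample=0.70; AND[max(0, a+b−1)] → w = 0.05
R5 (z=53.0): medium=0.88, ample=0.70; AND[max(0, a+b−1)] → w = 0.58
Weighted average = (0.76·47.0 + 0.35·24.0 + 0.46·31.0 + 0.05·31.0 + 0.58·53.0) / (0.76 + 0.35 + 0.46 + 0.05 + 0.58)
  = 90.6700 / 2.2000 = 41.214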